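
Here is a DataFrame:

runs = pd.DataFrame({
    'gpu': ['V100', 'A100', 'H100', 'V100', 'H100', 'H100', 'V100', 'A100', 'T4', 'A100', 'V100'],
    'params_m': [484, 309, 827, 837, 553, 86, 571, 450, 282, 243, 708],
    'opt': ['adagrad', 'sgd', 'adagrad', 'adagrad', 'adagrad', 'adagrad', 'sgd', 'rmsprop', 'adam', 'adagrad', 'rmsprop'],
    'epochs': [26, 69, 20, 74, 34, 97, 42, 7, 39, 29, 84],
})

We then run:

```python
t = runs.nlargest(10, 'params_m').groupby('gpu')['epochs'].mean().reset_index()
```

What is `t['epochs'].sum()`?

157.5

take 10 rows with largest params_m:
     gpu  params_m      opt  epochs
3   V100       837  adagrad      74
2   H100       827  adagrad      20
10  V100       708  rmsprop      84
6   V100       571      sgd      42
4   H100       553  adagrad      34
0   V100       484  adagrad      26
7   A100       450  rmsprop       7
1   A100       309      sgd      69
8     T4       282     adam      39
9   A100       243  adagrad      29
group by gpu, mean of epochs:
gpu
A100    35.0
H100    27.0
T4      39.0
V100    56.5
Name: epochs, dtype: float64
reset_index():
    gpu  epochs
0  A100    35.0
1  H100    27.0
2    T4    39.0
3  V100    56.5
Reading off the sum of column 'epochs', we get 157.5.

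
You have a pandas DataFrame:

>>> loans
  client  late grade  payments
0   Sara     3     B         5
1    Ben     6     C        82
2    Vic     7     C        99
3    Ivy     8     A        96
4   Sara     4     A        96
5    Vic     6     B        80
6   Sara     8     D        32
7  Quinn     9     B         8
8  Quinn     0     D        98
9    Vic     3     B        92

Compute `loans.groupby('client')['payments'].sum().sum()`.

group by client, sum of payments:
client
Ben       82
Ivy       96
Quinn    106
Sara     133
Vic      271
Name: payments, dtype: int64
sum of the resulting series → 688

688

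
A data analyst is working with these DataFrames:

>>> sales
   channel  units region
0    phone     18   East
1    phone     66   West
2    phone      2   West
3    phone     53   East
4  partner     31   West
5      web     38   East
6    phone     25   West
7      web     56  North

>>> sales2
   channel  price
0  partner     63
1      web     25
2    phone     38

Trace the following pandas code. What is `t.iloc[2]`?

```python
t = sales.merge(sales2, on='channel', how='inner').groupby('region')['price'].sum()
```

merge on 'channel' (how='inner') → 8 rows:
   channel  units region  price
0    phone     18   East     38
1    phone     66   West     38
2    phone      2   West     38
3    phone     53   East     38
4  partner     31   West     63
5      web     38   East     25
6    phone     25   West     38
7      web     56  North     25
group by region, sum of price:
region
East     101
North     25
West     177
Name: price, dtype: int64
Then the value at position 2: 177

177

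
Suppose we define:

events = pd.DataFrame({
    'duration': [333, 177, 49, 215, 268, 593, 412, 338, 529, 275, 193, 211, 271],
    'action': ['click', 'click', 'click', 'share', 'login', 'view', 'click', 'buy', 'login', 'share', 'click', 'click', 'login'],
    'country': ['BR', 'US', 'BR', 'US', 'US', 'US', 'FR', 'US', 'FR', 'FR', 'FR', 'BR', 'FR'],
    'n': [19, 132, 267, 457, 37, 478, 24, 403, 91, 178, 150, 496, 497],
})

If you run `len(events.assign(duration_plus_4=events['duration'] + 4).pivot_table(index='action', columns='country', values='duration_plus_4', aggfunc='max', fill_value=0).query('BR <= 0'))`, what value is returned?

add column duration_plus_4 = events['duration'] + 4:
    duration action country    n  duration_plus_4
0        333  click      BR   19              337
1        177  click      US  132              181
2         49  click      BR  267               53
3        215  share      US  457              219
4        268  login      US   37              272
5        593   view      US  478              597
6        412  click      FR   24              416
7        338    buy      US  403              342
8        529  login      FR   91              533
9        275  share      FR  178              279
10       193  click      FR  150              197
11       211  click      BR  496              215
12       271  login      FR  497              275
pivot: rows=action, cols=country, max(duration_plus_4):
country   BR   FR   US
action                
buy        0    0  342
click    337  416  181
login      0  533  272
share      0  279  219
view       0    0  597
filter rows where BR <= 0:
country  BR   FR   US
action               
buy       0    0  342
login     0  533  272
share     0  279  219
view      0    0  597
So query('BR <= 0')) = 4.

4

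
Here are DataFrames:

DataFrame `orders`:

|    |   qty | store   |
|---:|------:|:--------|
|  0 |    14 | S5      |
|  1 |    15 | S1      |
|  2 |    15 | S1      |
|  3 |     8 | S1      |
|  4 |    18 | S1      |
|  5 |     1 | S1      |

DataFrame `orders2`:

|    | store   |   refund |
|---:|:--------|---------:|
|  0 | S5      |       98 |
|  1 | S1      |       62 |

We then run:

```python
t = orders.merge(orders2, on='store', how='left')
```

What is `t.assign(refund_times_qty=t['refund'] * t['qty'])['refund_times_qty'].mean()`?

merge on 'store' (how='left') → 6 rows:
   qty store  refund
0   14    S5      98
1   15    S1      62
2   15    S1      62
3    8    S1      62
4   18    S1      62
5    1    S1      62
add column refund_times_qty = t['refund'] * t['qty']:
   qty store  refund  refund_times_qty
0   14    S5      98              1372
1   15    S1      62               930
2   15    S1      62               930
3    8    S1      62               496
4   18    S1      62              1116
5    1    S1      62                62
Then the mean of column 'refund_times_qty': 817.666666667

817.666666667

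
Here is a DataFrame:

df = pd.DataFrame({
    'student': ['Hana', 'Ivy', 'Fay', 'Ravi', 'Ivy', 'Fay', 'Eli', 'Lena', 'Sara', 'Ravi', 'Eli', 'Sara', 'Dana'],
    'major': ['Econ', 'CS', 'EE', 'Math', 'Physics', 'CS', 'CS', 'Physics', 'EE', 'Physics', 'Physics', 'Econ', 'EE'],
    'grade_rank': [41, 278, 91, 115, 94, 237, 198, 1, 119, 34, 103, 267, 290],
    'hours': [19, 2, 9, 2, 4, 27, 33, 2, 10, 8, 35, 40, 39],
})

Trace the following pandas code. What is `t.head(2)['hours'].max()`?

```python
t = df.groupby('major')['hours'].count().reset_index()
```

3

group by major, count of hours:
major
CS         3
EE         3
Econ       2
Math       1
Physics    4
Name: hours, dtype: int64
reset_index():
     major  hours
0       CS      3
1       EE      3
2     Econ      2
3     Math      1
4  Physics      4
take first 2 rows:
  major  hours
0    CS      3
1    EE      3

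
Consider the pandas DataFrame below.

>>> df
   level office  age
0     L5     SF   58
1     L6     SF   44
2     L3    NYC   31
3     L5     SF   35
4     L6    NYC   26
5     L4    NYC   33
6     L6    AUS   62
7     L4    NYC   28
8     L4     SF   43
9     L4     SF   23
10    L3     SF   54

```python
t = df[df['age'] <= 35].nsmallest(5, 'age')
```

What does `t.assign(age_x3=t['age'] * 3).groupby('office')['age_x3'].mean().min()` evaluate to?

filter rows where age <= 35:
  level office  age
2    L3    NYC   31
3    L5     SF   35
4    L6    NYC   26
5    L4    NYC   33
7    L4    NYC   28
9    L4     SF   23
take 5 rows with smallest age:
  level office  age
9    L4     SF   23
4    L6    NYC   26
7    L4    NYC   28
2    L3    NYC   31
5    L4    NYC   33
add column age_x3 = t['age'] * 3:
  level office  age  age_x3
9    L4     SF   23      69
4    L6    NYC   26      78
7    L4    NYC   28      84
2    L3    NYC   31      93
5    L4    NYC   33      99
group by office, mean of age_x3:
office
NYC    88.5
SF     69.0
Name: age_x3, dtype: float64
Taking the min of the resulting series gives 69.0.

69.0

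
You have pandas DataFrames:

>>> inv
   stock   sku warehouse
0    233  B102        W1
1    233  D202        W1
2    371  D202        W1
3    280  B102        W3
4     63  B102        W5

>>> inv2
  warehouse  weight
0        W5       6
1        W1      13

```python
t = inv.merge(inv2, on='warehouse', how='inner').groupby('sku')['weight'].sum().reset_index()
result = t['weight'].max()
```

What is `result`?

26

merge on 'warehouse' (how='inner') → 4 rows:
   stock   sku warehouse  weight
0    233  B102        W1      13
1    233  D202        W1      13
2    371  D202        W1      13
3     63  B102        W5       6
group by sku, sum of weight:
sku
B102    19
D202    26
Name: weight, dtype: int64
reset_index():
    sku  weight
0  B102      19
1  D202      26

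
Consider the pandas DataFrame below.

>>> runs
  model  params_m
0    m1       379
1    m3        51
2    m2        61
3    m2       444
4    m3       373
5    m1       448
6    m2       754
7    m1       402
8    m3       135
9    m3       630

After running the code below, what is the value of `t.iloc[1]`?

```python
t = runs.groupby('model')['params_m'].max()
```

group by model, max of params_m:
model
m1    448
m2    754
m3    630
Name: params_m, dtype: int64

754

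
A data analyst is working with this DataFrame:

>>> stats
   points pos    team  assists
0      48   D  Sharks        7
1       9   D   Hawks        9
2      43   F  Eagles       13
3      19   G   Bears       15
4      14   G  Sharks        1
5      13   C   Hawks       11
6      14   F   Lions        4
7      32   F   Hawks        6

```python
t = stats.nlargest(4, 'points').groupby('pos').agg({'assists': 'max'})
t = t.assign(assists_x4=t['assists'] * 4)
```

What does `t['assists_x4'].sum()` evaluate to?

take 4 rows with largest points:
   points pos    team  assists
0      48   D  Sharks        7
2      43   F  Eagles       13
7      32   F   Hawks        6
3      19   G   Bears       15
group by pos, max of assists:
     assists
pos         
D          7
F         13
G         15
add column assists_x4 = t['assists'] * 4:
     assists  assists_x4
pos                     
D          7          28
F         13          52
G         15          60
Then the sum of column 'assists_x4': 140

140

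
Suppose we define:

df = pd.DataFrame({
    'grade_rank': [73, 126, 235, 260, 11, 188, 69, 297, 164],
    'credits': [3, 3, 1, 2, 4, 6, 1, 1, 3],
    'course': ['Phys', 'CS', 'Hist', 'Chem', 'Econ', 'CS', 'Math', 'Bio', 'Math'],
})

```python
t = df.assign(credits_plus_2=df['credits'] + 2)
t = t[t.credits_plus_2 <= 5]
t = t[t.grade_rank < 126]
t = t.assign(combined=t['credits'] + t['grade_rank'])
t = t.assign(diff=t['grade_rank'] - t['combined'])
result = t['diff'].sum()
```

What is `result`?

-4

add column credits_plus_2 = df['credits'] + 2:
   grade_rank  credits course  credits_plus_2
0          73        3   Phys               5
1         126        3     CS               5
2         235        1   Hist               3
3         260        2   Chem               4
4          11        4   Econ               6
5         188        6     CS               8
6          69        1   Math               3
7         297        1    Bio               3
8         164        3   Math               5
filter rows where credits_plus_2 <= 5:
   grade_rank  credits course  credits_plus_2
0          73        3   Phys               5
1         126        3     CS               5
2         235        1   Hist               3
3         260        2   Chem               4
6          69        1   Math               3
7         297        1    Bio               3
8         164        3   Math               5
filter rows where grade_rank < 126:
   grade_rank  credits course  credits_plus_2
0          73        3   Phys               5
6          69        1   Math               3
add column combined = t['credits'] + t['grade_rank']:
   grade_rank  credits course  credits_plus_2  combined
0          73        3   Phys               5        76
6          69        1   Math               3        70
add column diff = t['grade_rank'] - t['combined']:
   grade_rank  credits course  credits_plus_2  combined  diff
0          73        3   Phys               5        76    -3
6          69        1   Math               3        70    -1
Hence -4.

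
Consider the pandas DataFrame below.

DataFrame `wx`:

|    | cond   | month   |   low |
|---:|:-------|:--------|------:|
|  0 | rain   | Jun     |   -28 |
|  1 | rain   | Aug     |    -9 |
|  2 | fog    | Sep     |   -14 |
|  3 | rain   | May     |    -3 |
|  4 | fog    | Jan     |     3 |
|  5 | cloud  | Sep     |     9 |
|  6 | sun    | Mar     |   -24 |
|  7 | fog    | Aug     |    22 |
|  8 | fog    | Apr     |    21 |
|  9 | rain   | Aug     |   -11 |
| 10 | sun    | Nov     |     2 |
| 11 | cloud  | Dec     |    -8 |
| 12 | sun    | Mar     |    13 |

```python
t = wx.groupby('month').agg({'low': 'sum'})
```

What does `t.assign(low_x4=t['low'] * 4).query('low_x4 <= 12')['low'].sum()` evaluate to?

group by month, sum of low:
       low
month     
Apr     21
Aug      2
Dec     -8
Jan      3
Jun    -28
Mar    -11
May     -3
Nov      2
Sep     -5
add column low_x4 = t['low'] * 4:
       low  low_x4
month             
Apr     21      84
Aug      2       8
Dec     -8     -32
Jan      3      12
Jun    -28    -112
Mar    -11     -44
May     -3     -12
Nov      2       8
Sep     -5     -20
filter rows where low_x4 <= 12:
       low  low_x4
month             
Aug      2       8
Dec     -8     -32
Jan      3      12
Jun    -28    -112
Mar    -11     -44
May     -3     -12
Nov      2       8
Sep     -5     -20
Reading off the sum of column 'low', we get -48.

-48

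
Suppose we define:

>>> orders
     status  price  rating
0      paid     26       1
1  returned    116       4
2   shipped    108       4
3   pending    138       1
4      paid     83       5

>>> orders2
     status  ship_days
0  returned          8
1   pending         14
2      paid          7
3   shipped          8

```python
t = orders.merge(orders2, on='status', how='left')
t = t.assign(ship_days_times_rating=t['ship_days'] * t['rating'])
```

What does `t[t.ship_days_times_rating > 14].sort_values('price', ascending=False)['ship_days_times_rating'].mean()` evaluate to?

merge on 'status' (how='left') → 5 rows:
     status  price  rating  ship_days
0      paid     26       1          7
1  returned    116       4          8
2   shipped    108       4          8
3   pending    138       1         14
4      paid     83       5          7
add column ship_days_times_rating = t['ship_days'] * t['rating']:
     status  price  rating  ship_days  ship_days_times_rating
0      paid     26       1          7                       7
1  returned    116       4          8                      32
2   shipped    108       4          8                      32
3   pending    138       1         14                      14
4      paid     83       5          7                      35
filter rows where ship_days_times_rating > 14:
     status  price  rating  ship_days  ship_days_times_rating
1  returned    116       4          8                      32
2   shipped    108       4          8                      32
4      paid     83       5          7                      35
sort by price descending:
     status  price  rating  ship_days  ship_days_times_rating
1  returned    116       4          8                      32
2   shipped    108       4          8                      32
4      paid     83       5          7                      35

33.0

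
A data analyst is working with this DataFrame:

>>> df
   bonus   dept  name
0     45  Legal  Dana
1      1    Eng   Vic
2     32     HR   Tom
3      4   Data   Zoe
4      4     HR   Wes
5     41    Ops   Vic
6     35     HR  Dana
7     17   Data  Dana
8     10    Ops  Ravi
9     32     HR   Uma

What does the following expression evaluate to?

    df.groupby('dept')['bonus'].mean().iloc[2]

25.75

group by dept, mean of bonus:
dept
Data     10.50
Eng       1.00
HR       25.75
Legal    45.00
Ops      25.50
Name: bonus, dtype: float64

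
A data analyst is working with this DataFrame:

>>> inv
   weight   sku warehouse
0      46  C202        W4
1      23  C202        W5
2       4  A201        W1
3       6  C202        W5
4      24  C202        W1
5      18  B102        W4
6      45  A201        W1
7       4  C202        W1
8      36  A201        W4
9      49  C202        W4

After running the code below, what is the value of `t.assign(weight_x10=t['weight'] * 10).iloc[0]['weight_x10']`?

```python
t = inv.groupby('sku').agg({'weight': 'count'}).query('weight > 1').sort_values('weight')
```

30

group by sku, count of weight:
      weight
sku         
A201       3
B102       1
C202       6
filter rows where weight > 1:
      weight
sku         
A201       3
C202       6
sort by weight:
      weight
sku         
A201       3
C202       6
add column weight_x10 = t['weight'] * 10:
      weight  weight_x10
sku                     
A201       3          30
C202       6          60
Hence 30.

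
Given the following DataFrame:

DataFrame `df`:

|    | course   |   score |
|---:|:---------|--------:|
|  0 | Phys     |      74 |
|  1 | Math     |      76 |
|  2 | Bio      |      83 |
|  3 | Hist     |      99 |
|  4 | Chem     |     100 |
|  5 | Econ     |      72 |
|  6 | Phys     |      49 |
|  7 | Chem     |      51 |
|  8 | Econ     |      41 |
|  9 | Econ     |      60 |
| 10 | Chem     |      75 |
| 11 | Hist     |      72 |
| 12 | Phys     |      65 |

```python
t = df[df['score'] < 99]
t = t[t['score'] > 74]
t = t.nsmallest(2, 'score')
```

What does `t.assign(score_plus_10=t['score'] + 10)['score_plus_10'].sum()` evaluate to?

filter rows where score < 99:
   course  score
0    Phys     74
1    Math     76
2     Bio     83
5    Econ     72
6    Phys     49
7    Chem     51
8    Econ     41
9    Econ     60
10   Chem     75
11   Hist     72
12   Phys     65
filter rows where score > 74:
   course  score
1    Math     76
2     Bio     83
10   Chem     75
take 2 rows with smallest score:
   course  score
10   Chem     75
1    Math     76
add column score_plus_10 = t['score'] + 10:
   course  score  score_plus_10
10   Chem     75             85
1    Math     76             86
So sum() = 171.

171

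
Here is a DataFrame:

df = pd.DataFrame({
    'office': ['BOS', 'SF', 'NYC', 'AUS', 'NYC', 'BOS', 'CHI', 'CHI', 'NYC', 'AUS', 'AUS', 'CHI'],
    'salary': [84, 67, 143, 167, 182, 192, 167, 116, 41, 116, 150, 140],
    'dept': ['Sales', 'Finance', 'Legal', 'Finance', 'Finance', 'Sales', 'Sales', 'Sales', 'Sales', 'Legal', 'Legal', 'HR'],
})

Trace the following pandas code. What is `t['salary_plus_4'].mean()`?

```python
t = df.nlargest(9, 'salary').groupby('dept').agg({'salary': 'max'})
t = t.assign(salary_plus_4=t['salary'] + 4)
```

170.0

take 9 rows with largest salary:
   office  salary     dept
5     BOS     192    Sales
4     NYC     182  Finance
3     AUS     167  Finance
6     CHI     167    Sales
10    AUS     150    Legal
2     NYC     143    Legal
11    CHI     140       HR
7     CHI     116    Sales
9     AUS     116    Legal
group by dept, max of salary:
         salary
dept           
Finance     182
HR          140
Legal       150
Sales       192
add column salary_plus_4 = t['salary'] + 4:
         salary  salary_plus_4
dept                          
Finance     182            186
HR          140            144
Legal       150            154
Sales       192            196
Finally, mean of column 'salary_plus_4' = 170.0.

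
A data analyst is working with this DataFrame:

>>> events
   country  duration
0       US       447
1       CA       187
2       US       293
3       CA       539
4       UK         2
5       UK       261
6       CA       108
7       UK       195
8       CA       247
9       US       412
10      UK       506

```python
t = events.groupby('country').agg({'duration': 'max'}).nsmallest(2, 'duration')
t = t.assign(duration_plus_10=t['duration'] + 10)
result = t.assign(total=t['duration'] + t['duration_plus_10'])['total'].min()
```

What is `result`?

group by country, max of duration:
         duration
country          
CA            539
UK            506
US            447
take 2 rows with smallest duration:
         duration
country          
US            447
UK            506
add column duration_plus_10 = t['duration'] + 10:
         duration  duration_plus_10
country                            
US            447               457
UK            506               516
add column total = t['duration'] + t['duration_plus_10']:
         duration  duration_plus_10  total
country                                   
US            447               457    904
UK            506               516   1022

904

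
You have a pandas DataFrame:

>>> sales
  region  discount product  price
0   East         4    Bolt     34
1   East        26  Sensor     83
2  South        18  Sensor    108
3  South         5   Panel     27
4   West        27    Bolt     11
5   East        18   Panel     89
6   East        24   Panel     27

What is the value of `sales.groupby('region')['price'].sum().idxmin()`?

West

group by region, sum of price:
region
East     233
South    135
West      11
Name: price, dtype: int64
So idxmin() = West.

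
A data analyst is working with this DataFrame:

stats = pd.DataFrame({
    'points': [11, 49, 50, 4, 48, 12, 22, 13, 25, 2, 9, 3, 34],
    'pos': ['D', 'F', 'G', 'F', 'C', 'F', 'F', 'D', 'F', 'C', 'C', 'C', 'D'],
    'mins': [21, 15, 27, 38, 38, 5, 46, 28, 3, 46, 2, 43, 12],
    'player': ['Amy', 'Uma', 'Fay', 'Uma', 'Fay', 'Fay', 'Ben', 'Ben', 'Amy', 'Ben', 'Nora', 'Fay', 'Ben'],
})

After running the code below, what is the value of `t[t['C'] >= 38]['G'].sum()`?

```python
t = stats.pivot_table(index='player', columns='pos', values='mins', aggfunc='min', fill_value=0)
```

pivot: rows=player, cols=pos, min(mins):
pos      C   D   F   G
player                
Amy      0  21   3   0
Ben     46  12  46   0
Fay     38   0   5  27
Nora     2   0   0   0
Uma      0   0  15   0
filter rows where C >= 38:
pos      C   D   F   G
player                
Ben     46  12  46   0
Fay     38   0   5  27
Then the sum of column 'G': 27

27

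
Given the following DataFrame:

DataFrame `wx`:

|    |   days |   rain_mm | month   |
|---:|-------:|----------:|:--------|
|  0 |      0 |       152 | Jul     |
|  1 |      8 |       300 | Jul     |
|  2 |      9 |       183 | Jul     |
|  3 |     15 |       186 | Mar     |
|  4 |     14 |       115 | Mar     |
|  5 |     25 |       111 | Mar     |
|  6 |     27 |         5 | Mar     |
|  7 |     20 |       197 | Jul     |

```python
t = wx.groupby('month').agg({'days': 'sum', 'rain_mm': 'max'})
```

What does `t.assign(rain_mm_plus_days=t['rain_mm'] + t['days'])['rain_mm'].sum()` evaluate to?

486

group by month: sum(days), max(rain_mm):
       days  rain_mm
month               
Jul      37      300
Mar      81      186
add column rain_mm_plus_days = t['rain_mm'] + t['days']:
       days  rain_mm  rain_mm_plus_days
month                                  
Jul      37      300                337
Mar      81      186                267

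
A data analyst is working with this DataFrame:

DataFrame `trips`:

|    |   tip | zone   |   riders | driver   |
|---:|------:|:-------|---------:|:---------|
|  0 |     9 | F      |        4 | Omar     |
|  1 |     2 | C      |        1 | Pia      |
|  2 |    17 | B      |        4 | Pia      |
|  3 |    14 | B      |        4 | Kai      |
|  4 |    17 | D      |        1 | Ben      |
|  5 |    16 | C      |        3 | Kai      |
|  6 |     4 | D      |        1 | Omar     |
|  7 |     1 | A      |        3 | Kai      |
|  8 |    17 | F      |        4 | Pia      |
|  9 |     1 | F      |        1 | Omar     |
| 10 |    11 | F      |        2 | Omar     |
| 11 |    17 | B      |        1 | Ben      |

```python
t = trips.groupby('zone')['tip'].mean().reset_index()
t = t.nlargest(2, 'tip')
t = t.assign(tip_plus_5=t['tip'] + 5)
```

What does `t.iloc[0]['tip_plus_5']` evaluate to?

group by zone, mean of tip:
zone
A     1.0
B    16.0
C     9.0
D    10.5
F     9.5
Name: tip, dtype: float64
reset_index():
  zone   tip
0    A   1.0
1    B  16.0
2    C   9.0
3    D  10.5
4    F   9.5
take 2 rows with largest tip:
  zone   tip
1    B  16.0
3    D  10.5
add column tip_plus_5 = t['tip'] + 5:
  zone   tip  tip_plus_5
1    B  16.0        21.0
3    D  10.5        15.5
Reading off the value at position 0, column 'tip_plus_5', we get 21.0.

21.0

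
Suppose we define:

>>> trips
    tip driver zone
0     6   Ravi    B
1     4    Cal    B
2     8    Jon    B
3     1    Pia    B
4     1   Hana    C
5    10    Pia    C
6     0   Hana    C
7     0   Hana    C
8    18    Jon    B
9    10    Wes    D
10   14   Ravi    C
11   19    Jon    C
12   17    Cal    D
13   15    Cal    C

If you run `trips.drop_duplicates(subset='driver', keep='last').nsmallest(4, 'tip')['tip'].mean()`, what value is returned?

8.5

drop duplicate driver (keep=last):
    tip driver zone
5    10    Pia    C
7     0   Hana    C
9    10    Wes    D
10   14   Ravi    C
11   19    Jon    C
13   15    Cal    C
take 4 rows with smallest tip:
    tip driver zone
7     0   Hana    C
5    10    Pia    C
9    10    Wes    D
10   14   Ravi    C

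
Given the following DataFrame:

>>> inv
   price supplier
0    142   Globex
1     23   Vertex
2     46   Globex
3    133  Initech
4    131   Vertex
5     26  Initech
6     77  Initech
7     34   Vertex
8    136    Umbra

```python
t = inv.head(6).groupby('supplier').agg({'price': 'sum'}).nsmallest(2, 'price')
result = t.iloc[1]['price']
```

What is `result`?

take first 6 rows:
   price supplier
0    142   Globex
1     23   Vertex
2     46   Globex
3    133  Initech
4    131   Vertex
5     26  Initech
group by supplier, sum of price:
          price
supplier       
Globex      188
Initech     159
Vertex      154
take 2 rows with smallest price:
          price
supplier       
Vertex      154
Initech     159
value at position 1, column 'price' → 159

159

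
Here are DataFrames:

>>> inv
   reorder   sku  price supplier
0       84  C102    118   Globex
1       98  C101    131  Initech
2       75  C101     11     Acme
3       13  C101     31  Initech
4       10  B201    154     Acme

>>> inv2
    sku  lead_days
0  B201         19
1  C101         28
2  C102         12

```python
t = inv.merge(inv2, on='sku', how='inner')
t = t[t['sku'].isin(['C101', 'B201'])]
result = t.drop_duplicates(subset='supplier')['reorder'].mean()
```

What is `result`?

merge on 'sku' (how='inner') → 5 rows:
   reorder   sku  price supplier  lead_days
0       84  C102    118   Globex         12
1       98  C101    131  Initech         28
2       75  C101     11     Acme         28
3       13  C101     31  Initech         28
4       10  B201    154     Acme         19
filter rows where sku in ['C101', 'B201']:
   reorder   sku  price supplier  lead_days
1       98  C101    131  Initech         28
2       75  C101     11     Acme         28
3       13  C101     31  Initech         28
4       10  B201    154     Acme         19
drop duplicate supplier (keep=first):
   reorder   sku  price supplier  lead_days
1       98  C101    131  Initech         28
2       75  C101     11     Acme         28
mean of column 'reorder' → 86.5

86.5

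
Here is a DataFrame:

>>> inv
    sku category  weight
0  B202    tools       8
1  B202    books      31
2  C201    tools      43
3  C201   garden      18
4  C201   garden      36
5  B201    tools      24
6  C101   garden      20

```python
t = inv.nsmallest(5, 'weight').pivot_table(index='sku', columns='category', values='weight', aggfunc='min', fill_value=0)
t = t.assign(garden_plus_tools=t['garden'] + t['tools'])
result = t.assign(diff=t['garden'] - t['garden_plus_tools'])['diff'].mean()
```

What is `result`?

take 5 rows with smallest weight:
    sku category  weight
0  B202    tools       8
3  C201   garden      18
6  C101   garden      20
5  B201    tools      24
1  B202    books      31
pivot: rows=sku, cols=category, min(weight):
category  books  garden  tools
sku                           
B201          0       0     24
B202         31       0      8
C101          0      20      0
C201          0      18      0
add column garden_plus_tools = t['garden'] + t['tools']:
category  books  garden  tools  garden_plus_tools
sku                                              
B201          0       0     24                 24
B202         31       0      8                  8
C101          0      20      0                 20
C201          0      18      0                 18
add column diff = t['garden'] - t['garden_plus_tools']:
category  books  garden  tools  garden_plus_tools  diff
sku                                                    
B201          0       0     24                 24   -24
B202         31       0      8                  8    -8
C101          0      20      0                 20     0
C201          0      18      0                 18     0

-8.0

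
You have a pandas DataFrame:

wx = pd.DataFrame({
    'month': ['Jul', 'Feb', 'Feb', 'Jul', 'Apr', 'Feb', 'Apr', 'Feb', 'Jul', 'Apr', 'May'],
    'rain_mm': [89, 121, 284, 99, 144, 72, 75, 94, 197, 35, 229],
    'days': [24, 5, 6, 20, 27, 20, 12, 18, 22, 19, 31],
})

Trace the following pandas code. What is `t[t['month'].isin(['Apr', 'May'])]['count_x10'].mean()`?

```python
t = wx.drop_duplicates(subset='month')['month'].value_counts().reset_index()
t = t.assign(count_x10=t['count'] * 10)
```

10.0

drop duplicate month (keep=first):
   month  rain_mm  days
0    Jul       89    24
1    Feb      121     5
4    Apr      144    27
10   May      229    31
value_counts of month:
month
Jul    1
Feb    1
Apr    1
May    1
Name: count, dtype: int64
reset_index():
  month  count
0   Jul      1
1   Feb      1
2   Apr      1
3   May      1
add column count_x10 = t['count'] * 10:
  month  count  count_x10
0   Jul      1         10
1   Feb      1         10
2   Apr      1         10
3   May      1         10
filter rows where month in ['Apr', 'May']:
  month  count  count_x10
2   Apr      1         10
3   May      1         10
So mean() = 10.0.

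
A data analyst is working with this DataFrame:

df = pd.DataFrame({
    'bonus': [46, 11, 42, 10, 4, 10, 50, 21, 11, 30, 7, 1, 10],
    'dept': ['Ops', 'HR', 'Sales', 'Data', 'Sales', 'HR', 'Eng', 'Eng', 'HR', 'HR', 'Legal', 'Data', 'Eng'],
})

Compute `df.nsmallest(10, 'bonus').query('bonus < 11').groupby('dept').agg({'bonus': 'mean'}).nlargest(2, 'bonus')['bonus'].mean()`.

10.0

take 10 rows with smallest bonus:
    bonus   dept
11      1   Data
4       4  Sales
10      7  Legal
3      10   Data
5      10     HR
12     10    Eng
1      11     HR
8      11     HR
7      21    Eng
9      30     HR
filter rows where bonus < 11:
    bonus   dept
11      1   Data
4       4  Sales
10      7  Legal
3      10   Data
5      10     HR
12     10    Eng
group by dept, mean of bonus:
       bonus
dept        
Data     5.5
Eng     10.0
HR      10.0
Legal    7.0
Sales    4.0
take 2 rows with largest bonus:
      bonus
dept       
Eng    10.0
HR     10.0
Reading off the mean of column 'bonus', we get 10.0.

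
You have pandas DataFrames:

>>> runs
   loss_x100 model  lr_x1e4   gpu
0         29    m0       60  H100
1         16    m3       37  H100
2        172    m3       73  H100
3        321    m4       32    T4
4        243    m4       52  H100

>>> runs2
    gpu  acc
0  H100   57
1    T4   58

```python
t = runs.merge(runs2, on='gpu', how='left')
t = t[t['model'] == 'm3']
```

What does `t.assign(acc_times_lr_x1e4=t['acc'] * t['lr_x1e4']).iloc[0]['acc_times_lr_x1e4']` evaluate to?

2109

merge on 'gpu' (how='left') → 5 rows:
   loss_x100 model  lr_x1e4   gpu  acc
0         29    m0       60  H100   57
1         16    m3       37  H100   57
2        172    m3       73  H100   57
3        321    m4       32    T4   58
4        243    m4       52  H100   57
filter rows where model == 'm3':
   loss_x100 model  lr_x1e4   gpu  acc
1         16    m3       37  H100   57
2        172    m3       73  H100   57
add column acc_times_lr_x1e4 = t['acc'] * t['lr_x1e4']:
   loss_x100 model  lr_x1e4   gpu  acc  acc_times_lr_x1e4
1         16    m3       37  H100   57               2109
2        172    m3       73  H100   57               4161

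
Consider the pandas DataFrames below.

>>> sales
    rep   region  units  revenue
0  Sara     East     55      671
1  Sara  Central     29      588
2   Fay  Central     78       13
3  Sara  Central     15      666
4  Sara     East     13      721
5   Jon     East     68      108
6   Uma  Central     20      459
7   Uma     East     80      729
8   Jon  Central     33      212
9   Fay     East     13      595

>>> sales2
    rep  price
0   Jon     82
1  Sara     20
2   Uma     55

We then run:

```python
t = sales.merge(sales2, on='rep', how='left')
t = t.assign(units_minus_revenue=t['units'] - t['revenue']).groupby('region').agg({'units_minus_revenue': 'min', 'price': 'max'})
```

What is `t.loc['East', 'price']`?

82.0

merge on 'rep' (how='left') → 10 rows:
    rep   region  units  revenue  price
0  Sara     East     55      671   20.0
1  Sara  Central     29      588   20.0
2   Fay  Central     78       13    NaN
3  Sara  Central     15      666   20.0
4  Sara     East     13      721   20.0
5   Jon     East     68      108   82.0
6   Uma  Central     20      459   55.0
7   Uma     East     80      729   55.0
8   Jon  Central     33      212   82.0
9   Fay     East     13      595    NaN
add column units_minus_revenue = t['units'] - t['revenue']:
    rep   region  units  revenue  price  units_minus_revenue
0  Sara     East     55      671   20.0                 -616
1  Sara  Central     29      588   20.0                 -559
2   Fay  Central     78       13    NaN                   65
3  Sara  Central     15      666   20.0                 -651
4  Sara     East     13      721   20.0                 -708
5   Jon     East     68      108   82.0                  -40
6   Uma  Central     20      459   55.0                 -439
7   Uma     East     80      729   55.0                 -649
8   Jon  Central     33      212   82.0                 -179
9   Fay     East     13      595    NaN                 -582
group by region: min(units_minus_revenue), max(price):
         units_minus_revenue  price
region                             
Central                 -651   82.0
East                    -708   82.0
Reading off the value at row 'East', column 'price', we get 82.0.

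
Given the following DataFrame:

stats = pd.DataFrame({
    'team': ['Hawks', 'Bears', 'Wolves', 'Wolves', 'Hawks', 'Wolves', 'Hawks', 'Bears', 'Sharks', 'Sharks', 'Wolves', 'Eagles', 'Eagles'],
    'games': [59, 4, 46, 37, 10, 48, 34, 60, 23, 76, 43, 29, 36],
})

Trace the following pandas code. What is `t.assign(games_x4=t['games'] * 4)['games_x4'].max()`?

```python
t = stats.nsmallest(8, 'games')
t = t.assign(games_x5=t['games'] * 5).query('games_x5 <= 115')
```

take 8 rows with smallest games:
      team  games
1    Bears      4
4    Hawks     10
8   Sharks     23
11  Eagles     29
6    Hawks     34
12  Eagles     36
3   Wolves     37
10  Wolves     43
add column games_x5 = t['games'] * 5:
      team  games  games_x5
1    Bears      4        20
4    Hawks     10        50
8   Sharks     23       115
11  Eagles     29       145
6    Hawks     34       170
12  Eagles     36       180
3   Wolves     37       185
10  Wolves     43       215
filter rows where games_x5 <= 115:
     team  games  games_x5
1   Bears      4        20
4   Hawks     10        50
8  Sharks     23       115
add column games_x4 = t['games'] * 4:
     team  games  games_x5  games_x4
1   Bears      4        20        16
4   Hawks     10        50        40
8  Sharks     23       115        92
Hence 92.

92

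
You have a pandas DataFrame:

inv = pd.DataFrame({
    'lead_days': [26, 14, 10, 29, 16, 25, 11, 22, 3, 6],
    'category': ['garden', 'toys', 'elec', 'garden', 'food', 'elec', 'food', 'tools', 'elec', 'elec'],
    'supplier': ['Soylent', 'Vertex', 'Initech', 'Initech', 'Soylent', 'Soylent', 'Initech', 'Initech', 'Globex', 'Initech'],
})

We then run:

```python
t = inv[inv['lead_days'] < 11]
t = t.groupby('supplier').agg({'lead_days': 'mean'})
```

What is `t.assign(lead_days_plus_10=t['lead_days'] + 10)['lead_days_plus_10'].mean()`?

15.5

filter rows where lead_days < 11:
   lead_days category supplier
2         10     elec  Initech
8          3     elec   Globex
9          6     elec  Initech
group by supplier, mean of lead_days:
          lead_days
supplier           
Globex          3.0
Initech         8.0
add column lead_days_plus_10 = t['lead_days'] + 10:
          lead_days  lead_days_plus_10
supplier                              
Globex          3.0               13.0
Initech         8.0               18.0
Finally, mean of column 'lead_days_plus_10' = 15.5.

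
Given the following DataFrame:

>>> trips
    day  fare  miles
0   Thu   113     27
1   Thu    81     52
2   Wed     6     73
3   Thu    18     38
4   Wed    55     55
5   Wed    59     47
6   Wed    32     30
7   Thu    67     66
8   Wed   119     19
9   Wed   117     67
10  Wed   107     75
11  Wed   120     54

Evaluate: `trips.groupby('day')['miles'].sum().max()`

group by day, sum of miles:
day
Thu    183
Wed    420
Name: miles, dtype: int64
Finally, max of the resulting series = 420.

420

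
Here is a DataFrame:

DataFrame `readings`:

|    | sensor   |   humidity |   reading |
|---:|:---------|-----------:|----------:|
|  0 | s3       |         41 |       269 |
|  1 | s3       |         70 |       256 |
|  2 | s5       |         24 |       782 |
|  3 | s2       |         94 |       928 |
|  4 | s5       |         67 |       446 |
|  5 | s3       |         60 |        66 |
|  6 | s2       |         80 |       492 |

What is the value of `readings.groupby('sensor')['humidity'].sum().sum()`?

436

group by sensor, sum of humidity:
sensor
s2    174
s3    171
s5     91
Name: humidity, dtype: int64
Hence 436.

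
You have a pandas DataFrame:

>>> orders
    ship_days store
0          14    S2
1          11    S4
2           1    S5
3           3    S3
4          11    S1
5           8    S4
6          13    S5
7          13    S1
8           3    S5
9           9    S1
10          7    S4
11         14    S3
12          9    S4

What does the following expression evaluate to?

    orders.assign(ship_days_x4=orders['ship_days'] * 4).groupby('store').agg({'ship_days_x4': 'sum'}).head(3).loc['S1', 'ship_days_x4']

132

add column ship_days_x4 = orders['ship_days'] * 4:
    ship_days store  ship_days_x4
0          14    S2            56
1          11    S4            44
2           1    S5             4
3           3    S3            12
4          11    S1            44
5           8    S4            32
6          13    S5            52
7          13    S1            52
8           3    S5            12
9           9    S1            36
10          7    S4            28
11         14    S3            56
12          9    S4            36
group by store, sum of ship_days_x4:
       ship_days_x4
store              
S1              132
S2               56
S3               68
S4              140
S5               68
take first 3 rows:
       ship_days_x4
store              
S1              132
S2               56
S3               68
Hence 132.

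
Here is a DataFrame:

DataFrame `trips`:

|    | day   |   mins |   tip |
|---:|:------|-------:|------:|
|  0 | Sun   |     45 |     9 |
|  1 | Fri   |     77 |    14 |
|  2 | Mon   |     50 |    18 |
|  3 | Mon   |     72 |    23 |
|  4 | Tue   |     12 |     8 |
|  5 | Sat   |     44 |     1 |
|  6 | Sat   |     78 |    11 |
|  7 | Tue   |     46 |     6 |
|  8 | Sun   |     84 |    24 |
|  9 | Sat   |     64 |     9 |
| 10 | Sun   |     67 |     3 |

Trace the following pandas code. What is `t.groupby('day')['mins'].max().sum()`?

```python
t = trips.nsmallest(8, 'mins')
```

249

take 8 rows with smallest mins:
    day  mins  tip
4   Tue    12    8
5   Sat    44    1
0   Sun    45    9
7   Tue    46    6
2   Mon    50   18
9   Sat    64    9
10  Sun    67    3
3   Mon    72   23
group by day, max of mins:
day
Mon    72
Sat    64
Sun    67
Tue    46
Name: mins, dtype: int64
Reading off the sum of the resulting series, we get 249.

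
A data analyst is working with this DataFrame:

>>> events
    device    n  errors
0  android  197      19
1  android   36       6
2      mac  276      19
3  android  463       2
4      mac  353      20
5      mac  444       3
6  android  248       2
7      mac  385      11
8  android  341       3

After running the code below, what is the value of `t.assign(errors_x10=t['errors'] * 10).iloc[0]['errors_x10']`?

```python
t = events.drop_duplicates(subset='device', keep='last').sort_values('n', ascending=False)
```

drop duplicate device (keep=last):
    device    n  errors
7      mac  385      11
8  android  341       3
sort by n descending:
    device    n  errors
7      mac  385      11
8  android  341       3
add column errors_x10 = t['errors'] * 10:
    device    n  errors  errors_x10
7      mac  385      11         110
8  android  341       3          30

110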